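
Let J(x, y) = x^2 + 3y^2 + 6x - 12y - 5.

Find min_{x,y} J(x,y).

J(x,y) separates as P(x) + Q(y) − 5, so its minimum is min P + min Q − 5.
P'(x) = 2x + 6 vanishes at x ∈ {-3}; Q'(y) = 6y - 12 vanishes at y ∈ {2}.
Local minima of P (where P''>0): P(-3)=-9. Local minima of Q: Q(2)=-12.
So the global minimum of J is P(-3) + Q(2) − 5 = -9 − 12 − 5 = -26, attained at (-3, 2).

-26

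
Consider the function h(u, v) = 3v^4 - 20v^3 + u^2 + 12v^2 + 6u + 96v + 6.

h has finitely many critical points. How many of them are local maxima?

0

h separates as a function of u plus a function of v, so ∇h=0 decouples.
∂h/∂u = 2(u + 3) = 0 at u ∈ {-3}; ∂h/∂v = 12(v - 4)(v - 2)(v + 1) = 0 at v ∈ {-1, 2, 4}.
The Hessian is diagonal: diag(h_uu, h_vv). Second derivatives: h_uu(-3)=2; h_vv(-1)=180, h_vv(2)=-72, h_vv(4)=120.
Local maxima occur where both diagonal entries negative: none. Count: 0.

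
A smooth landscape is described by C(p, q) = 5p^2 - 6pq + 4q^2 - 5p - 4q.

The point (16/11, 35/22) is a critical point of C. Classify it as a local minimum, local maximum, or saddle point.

The Hessian of C is constant: H = [[10, -6], [-6, 8]].
det(H) = 10·8 − (-6)² = 44.
det(H) > 0 and tr(H) = 18 > 0, so H is positive definite and the point is a local minimum.

local minimum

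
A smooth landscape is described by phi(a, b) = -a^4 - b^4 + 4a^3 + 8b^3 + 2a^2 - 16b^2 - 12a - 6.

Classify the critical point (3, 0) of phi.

The mixed partial ∂²phi/∂a∂b is 0, so the Hessian at any point is diag(phi_aa, phi_bb) = diag(4(-3a^2 + 6a + 1), 4(-3b^2 + 12b - 8)).
At (3, 0): H = diag(-32, -32).
Both eigenvalues are negative, so H is negative definite: a local maximum.

local maximum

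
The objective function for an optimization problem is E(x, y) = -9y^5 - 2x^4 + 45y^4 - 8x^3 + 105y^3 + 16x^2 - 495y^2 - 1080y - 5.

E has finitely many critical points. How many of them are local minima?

2

E separates as a function of x plus a function of y, so ∇E=0 decouples.
∂E/∂x = -8x(x - 1)(x + 4) = 0 at x ∈ {-4, 0, 1}; ∂E/∂y = -45(y - 4)(y - 3)(y + 1)(y + 2) = 0 at y ∈ {-2, -1, 3, 4}.
The Hessian is diagonal: diag(E_xx, E_yy). Second derivatives: E_xx(-4)=-160, E_xx(0)=32, E_xx(1)=-40; E_yy(-2)=1350, E_yy(-1)=-900, E_yy(3)=900, E_yy(4)=-1350.
Local minima occur where both diagonal entries positive: (0, -2), (0, 3). Count: 2.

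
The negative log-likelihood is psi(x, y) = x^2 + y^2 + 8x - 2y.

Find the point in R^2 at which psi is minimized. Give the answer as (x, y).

psi(x,y) separates as P(x) + Q(y), so its minimum is min P + min Q.
P'(x) = 2x + 8 vanishes at x ∈ {-4}; Q'(y) = 2y - 2 vanishes at y ∈ {1}.
Local minima of P (where P''>0): P(-4)=-16. Local minima of Q: Q(1)=-1.
So the global minimum of psi is P(-4) + Q(1) = -16 − 1 = -17, attained at (-4, 1).

(-4, 1)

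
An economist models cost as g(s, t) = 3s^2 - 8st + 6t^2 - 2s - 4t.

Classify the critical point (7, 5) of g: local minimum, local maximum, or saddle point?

The Hessian of g is constant: H = [[6, -8], [-8, 12]].
det(H) = 6·12 − (-8)² = 8.
det(H) > 0 and tr(H) = 18 > 0, so H is positive definite and the point is a local minimum.

local minimum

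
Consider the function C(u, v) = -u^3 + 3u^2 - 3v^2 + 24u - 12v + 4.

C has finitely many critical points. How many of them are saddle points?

C separates as a function of u plus a function of v, so ∇C=0 decouples.
∂C/∂u = -3(u - 4)(u + 2) = 0 at u ∈ {-2, 4}; ∂C/∂v = -6(v + 2) = 0 at v ∈ {-2}.
The Hessian is diagonal: diag(C_uu, C_vv). Second derivatives: C_uu(-2)=18, C_uu(4)=-18; C_vv(-2)=-6.
Saddle points occur where the two diagonal entries have opposite signs: (-2, -2). Count: 1.

1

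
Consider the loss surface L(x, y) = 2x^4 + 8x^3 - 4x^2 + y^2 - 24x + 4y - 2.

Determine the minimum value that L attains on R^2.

L(x,y) separates as P(x) + Q(y) − 2, so its minimum is min P + min Q − 2.
P'(x) = 8(x - 1)(x + 1)(x + 3) vanishes at x ∈ {-3, -1, 1}; Q'(y) = 2y + 4 vanishes at y ∈ {-2}.
Local minima of P (where P''>0): P(-3)=-18, P(1)=-18. Local minima of Q: Q(-2)=-4.
So the global minimum of L is P(-3) + Q(-2) − 2 = -18 − 4 − 2 = -24, attained at (-3, -2).

-24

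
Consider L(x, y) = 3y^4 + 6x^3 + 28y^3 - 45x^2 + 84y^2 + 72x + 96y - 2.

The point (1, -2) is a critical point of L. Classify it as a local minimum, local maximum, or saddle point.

The mixed partial ∂²L/∂x∂y is 0, so the Hessian at any point is diag(L_xx, L_yy) = diag(18(2x - 5), 12(3y^2 + 14y + 14)).
At (1, -2): H = diag(-54, -24).
Both eigenvalues are negative, so H is negative definite: a local maximum.

local maximum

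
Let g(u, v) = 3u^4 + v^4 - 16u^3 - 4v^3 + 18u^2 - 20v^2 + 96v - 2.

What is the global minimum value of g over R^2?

g(u,v) separates as P(u) + Q(v) − 2, so its minimum is min P + min Q − 2.
P'(u) = 12u(u - 3)(u - 1) vanishes at u ∈ {0, 1, 3}; Q'(v) = 4(v - 4)(v - 2)(v + 3) vanishes at v ∈ {-3, 2, 4}.
Local minima of P (where P''>0): P(0)=0, P(3)=-27. Local minima of Q: Q(-3)=-279, Q(4)=64.
So the global minimum of g is P(3) + Q(-3) − 2 = -27 − 279 − 2 = -308, attained at (3, -3).

-308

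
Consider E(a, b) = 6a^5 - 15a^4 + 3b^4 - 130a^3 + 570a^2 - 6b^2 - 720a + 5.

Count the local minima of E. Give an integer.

4

E separates as a function of a plus a function of b, so ∇E=0 decouples.
∂E/∂a = 30(a - 3)(a - 2)(a - 1)(a + 4) = 0 at a ∈ {-4, 1, 2, 3}; ∂E/∂b = 12b(b - 1)(b + 1) = 0 at b ∈ {-1, 0, 1}.
The Hessian is diagonal: diag(E_aa, E_bb). Second derivatives: E_aa(-4)=-6300, E_aa(1)=300, E_aa(2)=-180, E_aa(3)=420; E_bb(-1)=24, E_bb(0)=-12, E_bb(1)=24.
Local minima occur where both diagonal entries positive: (1, -1), (1, 1), (3, -1), (3, 1). Count: 4.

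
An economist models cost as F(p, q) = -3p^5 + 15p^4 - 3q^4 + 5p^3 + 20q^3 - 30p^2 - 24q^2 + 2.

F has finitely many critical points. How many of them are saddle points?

F separates as a function of p plus a function of q, so ∇F=0 decouples.
∂F/∂p = -15p(p - 4)(p - 1)(p + 1) = 0 at p ∈ {-1, 0, 1, 4}; ∂F/∂q = -12q(q - 4)(q - 1) = 0 at q ∈ {0, 1, 4}.
The Hessian is diagonal: diag(F_pp, F_qq). Second derivatives: F_pp(-1)=150, F_pp(0)=-60, F_pp(1)=90, F_pp(4)=-900; F_qq(0)=-48, F_qq(1)=36, F_qq(4)=-144.
Saddle points occur where the two diagonal entries have opposite signs: (-1, 0), (-1, 4), (0, 1), (1, 0), (1, 4), (4, 1). Count: 6.

6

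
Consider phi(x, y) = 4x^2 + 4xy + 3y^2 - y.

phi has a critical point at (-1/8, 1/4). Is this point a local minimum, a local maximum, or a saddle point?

The Hessian of phi is constant: H = [[8, 4], [4, 6]].
det(H) = 8·6 − 4² = 32.
det(H) > 0 and tr(H) = 14 > 0, so H is positive definite and the point is a local minimum.

local minimum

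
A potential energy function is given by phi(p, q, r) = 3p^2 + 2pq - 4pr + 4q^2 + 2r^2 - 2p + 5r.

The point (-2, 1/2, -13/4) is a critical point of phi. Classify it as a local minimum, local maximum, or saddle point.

local minimum

The Hessian is constant: H = [[6, 2, -4], [2, 8, 0], [-4, 0, 4]].
Leading principal minors: Δ₁ = 6, Δ₂ = 44, Δ₃ = 48.
All leading minors are positive, so H is positive definite: a local minimum.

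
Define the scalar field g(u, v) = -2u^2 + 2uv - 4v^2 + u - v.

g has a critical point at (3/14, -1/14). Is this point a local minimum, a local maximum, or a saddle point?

The Hessian of g is constant: H = [[-4, 2], [2, -8]].
det(H) = (-4)·(-8) − 2² = 28.
det(H) > 0 and tr(H) = -12 < 0, so H is negative definite and the point is a local maximum.

local maximum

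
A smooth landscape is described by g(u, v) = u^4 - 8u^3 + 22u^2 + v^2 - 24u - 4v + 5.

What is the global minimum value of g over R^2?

g(u,v) separates as P(u) + Q(v) + 5, so its minimum is min P + min Q + 5.
P'(u) = 4(u - 3)(u - 2)(u - 1) vanishes at u ∈ {1, 2, 3}; Q'(v) = 2v - 4 vanishes at v ∈ {2}.
Local minima of P (where P''>0): P(1)=-9, P(3)=-9. Local minima of Q: Q(2)=-4.
So the global minimum of g is P(1) + Q(2) + 5 = -9 − 4 + 5 = -8, attained at (1, 2).

-8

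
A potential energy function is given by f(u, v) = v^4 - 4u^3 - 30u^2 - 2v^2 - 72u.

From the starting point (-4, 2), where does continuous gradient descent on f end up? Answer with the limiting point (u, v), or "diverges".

f is separable, so gradient descent decouples: u follows -∂f/∂u, v follows -∂f/∂v.
∂f/∂u = -12(u + 2)(u + 3); at u=-4 this is -24, so u increases.
∂f/∂v = 4v(v - 1)(v + 1); at v=2 this is 24, so v decreases.
u converges to its nearest critical value -3 (a local min of the u-part); v converges to 1. The iterate converges to (-3, 1).

(-3, 1)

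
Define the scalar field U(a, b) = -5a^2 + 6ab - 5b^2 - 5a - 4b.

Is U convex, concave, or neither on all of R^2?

concave

U is quadratic, so its Hessian is the constant matrix H = [[-10, 6], [6, -10]].
det(H) = 64, tr(H) = -20.
det(H) > 0 and tr(H) < 0, so H is negative definite everywhere: concave.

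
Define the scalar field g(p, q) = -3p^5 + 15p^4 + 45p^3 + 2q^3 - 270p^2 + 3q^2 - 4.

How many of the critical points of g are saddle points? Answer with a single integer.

g separates as a function of p plus a function of q, so ∇g=0 decouples.
∂g/∂p = -15p(p - 4)(p - 3)(p + 3) = 0 at p ∈ {-3, 0, 3, 4}; ∂g/∂q = 6q(q + 1) = 0 at q ∈ {-1, 0}.
The Hessian is diagonal: diag(g_pp, g_qq). Second derivatives: g_pp(-3)=1890, g_pp(0)=-540, g_pp(3)=270, g_pp(4)=-420; g_qq(-1)=-6, g_qq(0)=6.
Saddle points occur where the two diagonal entries have opposite signs: (-3, -1), (0, 0), (3, -1), (4, 0). Count: 4.

4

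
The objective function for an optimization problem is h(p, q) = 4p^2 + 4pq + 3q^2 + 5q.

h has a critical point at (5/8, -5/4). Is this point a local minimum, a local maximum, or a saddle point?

The Hessian of h is constant: H = [[8, 4], [4, 6]].
det(H) = 8·6 − 4² = 32.
det(H) > 0 and tr(H) = 14 > 0, so H is positive definite and the point is a local minimum.

local minimum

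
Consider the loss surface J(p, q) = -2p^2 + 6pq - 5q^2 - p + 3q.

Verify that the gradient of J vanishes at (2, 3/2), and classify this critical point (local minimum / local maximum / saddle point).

local maximum

∇J = (-4p + 6q - 1, 6p - 10q + 3); substituting (2, 3/2) gives ∇J = (0, 0), so (2, 3/2) is indeed a critical point.
The Hessian of J is constant: H = [[-4, 6], [6, -10]].
det(H) = (-4)·(-10) − 6² = 4.
det(H) > 0 and tr(H) = -14 < 0, so H is negative definite and the point is a local maximum.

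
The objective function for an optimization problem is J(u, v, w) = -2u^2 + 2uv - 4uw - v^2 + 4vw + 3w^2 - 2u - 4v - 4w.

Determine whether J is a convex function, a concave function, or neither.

neither

J is quadratic, so its Hessian is the constant matrix H = [[-4, 2, -4], [2, -2, 4], [-4, 4, 6]].
Leading principal minors: -4, 4, 56.
Neither pattern holds ⇒ H is indefinite ⇒ neither convex nor concave.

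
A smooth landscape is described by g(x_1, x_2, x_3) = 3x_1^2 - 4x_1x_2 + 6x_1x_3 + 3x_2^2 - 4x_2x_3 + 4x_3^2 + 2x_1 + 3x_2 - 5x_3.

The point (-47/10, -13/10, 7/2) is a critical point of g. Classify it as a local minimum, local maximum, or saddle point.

The Hessian is constant: H = [[6, -4, 6], [-4, 6, -4], [6, -4, 8]].
Leading principal minors: Δ₁ = 6, Δ₂ = 20, Δ₃ = 40.
All leading minors are positive, so H is positive definite: a local minimum.

local minimum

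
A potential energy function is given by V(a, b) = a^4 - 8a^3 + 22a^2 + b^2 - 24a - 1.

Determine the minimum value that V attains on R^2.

-10

V(a,b) separates as P(a) + Q(b) − 1, so its minimum is min P + min Q − 1.
P'(a) = 4(a - 3)(a - 2)(a - 1) vanishes at a ∈ {1, 2, 3}; Q'(b) = 2b vanishes at b ∈ {0}.
Local minima of P (where P''>0): P(1)=-9, P(3)=-9. Local minima of Q: Q(0)=0.
So the global minimum of V is P(1) + Q(0) − 1 = -9 + 0 − 1 = -10, attained at (1, 0).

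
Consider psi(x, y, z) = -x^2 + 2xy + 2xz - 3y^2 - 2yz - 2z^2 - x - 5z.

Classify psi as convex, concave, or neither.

psi is quadratic, so its Hessian is the constant matrix H = [[-2, 2, 2], [2, -6, -2], [2, -2, -4]].
Leading principal minors: -2, 8, -16.
Signs alternate −, +, − ⇒ H ≺ 0 ⇒ concave.

concave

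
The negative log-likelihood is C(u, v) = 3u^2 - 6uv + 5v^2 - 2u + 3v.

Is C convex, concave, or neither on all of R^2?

C is quadratic, so its Hessian is the constant matrix H = [[6, -6], [-6, 10]].
det(H) = 24, tr(H) = 16.
det(H) > 0 and tr(H) > 0, so H is positive definite everywhere: convex.

convex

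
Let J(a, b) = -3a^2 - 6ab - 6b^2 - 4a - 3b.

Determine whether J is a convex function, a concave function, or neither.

J is quadratic, so its Hessian is the constant matrix H = [[-6, -6], [-6, -12]].
det(H) = 36, tr(H) = -18.
det(H) > 0 and tr(H) < 0, so H is negative definite everywhere: concave.

concave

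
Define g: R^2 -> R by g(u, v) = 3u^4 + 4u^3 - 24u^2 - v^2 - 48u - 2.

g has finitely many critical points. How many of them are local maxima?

1

g separates as a function of u plus a function of v, so ∇g=0 decouples.
∂g/∂u = 12(u - 2)(u + 1)(u + 2) = 0 at u ∈ {-2, -1, 2}; ∂g/∂v = -2v = 0 at v ∈ {0}.
The Hessian is diagonal: diag(g_uu, g_vv). Second derivatives: g_uu(-2)=48, g_uu(-1)=-36, g_uu(2)=144; g_vv(0)=-2.
Local maxima occur where both diagonal entries negative: (-1, 0). Count: 1.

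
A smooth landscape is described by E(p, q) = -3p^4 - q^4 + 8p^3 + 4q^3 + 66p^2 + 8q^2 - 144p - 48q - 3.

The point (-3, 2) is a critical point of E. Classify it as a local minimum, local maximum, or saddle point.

saddle point

The mixed partial ∂²E/∂p∂q is 0, so the Hessian at any point is diag(E_pp, E_qq) = diag(12(-3p^2 + 4p + 11), 4(-3q^2 + 6q + 4)).
At (-3, 2): H = diag(-336, 16).
The eigenvalues have opposite signs, so H is indefinite: a saddle point.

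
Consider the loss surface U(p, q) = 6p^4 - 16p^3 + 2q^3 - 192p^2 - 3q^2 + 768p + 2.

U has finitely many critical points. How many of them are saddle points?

3

U separates as a function of p plus a function of q, so ∇U=0 decouples.
∂U/∂p = 24(p - 4)(p - 2)(p + 4) = 0 at p ∈ {-4, 2, 4}; ∂U/∂q = 6q(q - 1) = 0 at q ∈ {0, 1}.
The Hessian is diagonal: diag(U_pp, U_qq). Second derivatives: U_pp(-4)=1152, U_pp(2)=-288, U_pp(4)=384; U_qq(0)=-6, U_qq(1)=6.
Saddle points occur where the two diagonal entries have opposite signs: (-4, 0), (2, 1), (4, 0). Count: 3.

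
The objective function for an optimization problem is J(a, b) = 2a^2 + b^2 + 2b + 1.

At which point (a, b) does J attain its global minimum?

J(a,b) separates as P(a) + Q(b) + 1, so its minimum is min P + min Q + 1.
P'(a) = 4a vanishes at a ∈ {0}; Q'(b) = 2b + 2 vanishes at b ∈ {-1}.
Local minima of P (where P''>0): P(0)=0. Local minima of Q: Q(-1)=-1.
So the global minimum of J is P(0) + Q(-1) + 1 = 0 − 1 + 1 = 0, attained at (0, -1).

(0, -1)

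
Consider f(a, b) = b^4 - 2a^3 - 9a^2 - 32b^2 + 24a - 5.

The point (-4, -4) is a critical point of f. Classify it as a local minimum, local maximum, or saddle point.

local minimum

The mixed partial ∂²f/∂a∂b is 0, so the Hessian at any point is diag(f_aa, f_bb) = diag(-6(2a + 3), 4(3b^2 - 16)).
At (-4, -4): H = diag(30, 128).
Both eigenvalues are positive, so H is positive definite: a local minimum.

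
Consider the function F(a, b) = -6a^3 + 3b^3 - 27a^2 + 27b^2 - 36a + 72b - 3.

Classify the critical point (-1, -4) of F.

The mixed partial ∂²F/∂a∂b is 0, so the Hessian at any point is diag(F_aa, F_bb) = diag(-18(2a + 3), 18(b + 3)).
At (-1, -4): H = diag(-18, -18).
Both eigenvalues are negative, so H is negative definite: a local maximum.

local maximum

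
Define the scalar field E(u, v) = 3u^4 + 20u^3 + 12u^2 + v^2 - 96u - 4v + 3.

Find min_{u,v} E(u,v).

E(u,v) separates as P(u) + Q(v) + 3, so its minimum is min P + min Q + 3.
P'(u) = 12(u - 1)(u + 2)(u + 4) vanishes at u ∈ {-4, -2, 1}; Q'(v) = 2v - 4 vanishes at v ∈ {2}.
Local minima of P (where P''>0): P(-4)=64, P(1)=-61. Local minima of Q: Q(2)=-4.
So the global minimum of E is P(1) + Q(2) + 3 = -61 − 4 + 3 = -62, attained at (1, 2).

-62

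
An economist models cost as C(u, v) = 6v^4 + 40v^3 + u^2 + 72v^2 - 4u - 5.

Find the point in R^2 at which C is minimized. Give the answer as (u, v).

C(u,v) separates as P(u) + Q(v) − 5, so its minimum is min P + min Q − 5.
P'(u) = 2u - 4 vanishes at u ∈ {2}; Q'(v) = 24v(v + 2)(v + 3) vanishes at v ∈ {-3, -2, 0}.
Local minima of P (where P''>0): P(2)=-4. Local minima of Q: Q(-3)=54, Q(0)=0.
So the global minimum of C is P(2) + Q(0) − 5 = -4 + 0 − 5 = -9, attained at (2, 0).

(2, 0)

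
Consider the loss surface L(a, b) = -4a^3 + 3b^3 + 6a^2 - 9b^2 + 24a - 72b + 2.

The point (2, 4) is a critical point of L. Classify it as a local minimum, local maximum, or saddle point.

saddle point

The mixed partial ∂²L/∂a∂b is 0, so the Hessian at any point is diag(L_aa, L_bb) = diag(12(-2a + 1), 18(b - 1)).
At (2, 4): H = diag(-36, 54).
The eigenvalues have opposite signs, so H is indefinite: a saddle point.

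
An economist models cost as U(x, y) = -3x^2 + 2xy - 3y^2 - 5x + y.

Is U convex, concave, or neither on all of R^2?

concave

U is quadratic, so its Hessian is the constant matrix H = [[-6, 2], [2, -6]].
det(H) = 32, tr(H) = -12.
det(H) > 0 and tr(H) < 0, so H is negative definite everywhere: concave.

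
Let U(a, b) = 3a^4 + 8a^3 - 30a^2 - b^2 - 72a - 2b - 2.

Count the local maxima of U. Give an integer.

U separates as a function of a plus a function of b, so ∇U=0 decouples.
∂U/∂a = 12(a - 2)(a + 1)(a + 3) = 0 at a ∈ {-3, -1, 2}; ∂U/∂b = -2(b + 1) = 0 at b ∈ {-1}.
The Hessian is diagonal: diag(U_aa, U_bb). Second derivatives: U_aa(-3)=120, U_aa(-1)=-72, U_aa(2)=180; U_bb(-1)=-2.
Local maxima occur where both diagonal entries negative: (-1, -1). Count: 1.

1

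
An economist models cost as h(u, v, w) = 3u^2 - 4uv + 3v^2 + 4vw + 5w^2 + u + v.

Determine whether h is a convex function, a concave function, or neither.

convex

h is quadratic, so its Hessian is the constant matrix H = [[6, -4, 0], [-4, 6, 4], [0, 4, 10]].
Leading principal minors: 6, 20, 104.
All positive ⇒ H ≻ 0 ⇒ convex.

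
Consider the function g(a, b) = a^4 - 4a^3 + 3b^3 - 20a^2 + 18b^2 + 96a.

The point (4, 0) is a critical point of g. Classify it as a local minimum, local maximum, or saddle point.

local minimum

The mixed partial ∂²g/∂a∂b is 0, so the Hessian at any point is diag(g_aa, g_bb) = diag(4(3a^2 - 6a - 10), 18(b + 2)).
At (4, 0): H = diag(56, 36).
Both eigenvalues are positive, so H is positive definite: a local minimum.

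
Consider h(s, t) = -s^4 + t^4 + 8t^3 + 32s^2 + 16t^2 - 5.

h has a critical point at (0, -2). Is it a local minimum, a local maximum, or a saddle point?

The mixed partial ∂²h/∂s∂t is 0, so the Hessian at any point is diag(h_ss, h_tt) = diag(4(-3s^2 + 16), 4(3t^2 + 12t + 8)).
At (0, -2): H = diag(64, -16).
The eigenvalues have opposite signs, so H is indefinite: a saddle point.

saddle point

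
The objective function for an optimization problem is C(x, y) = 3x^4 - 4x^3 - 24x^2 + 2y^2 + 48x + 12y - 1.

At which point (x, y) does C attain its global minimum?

C(x,y) separates as P(x) + Q(y) − 1, so its minimum is min P + min Q − 1.
P'(x) = 12(x - 2)(x - 1)(x + 2) vanishes at x ∈ {-2, 1, 2}; Q'(y) = 4y + 12 vanishes at y ∈ {-3}.
Local minima of P (where P''>0): P(-2)=-112, P(2)=16. Local minima of Q: Q(-3)=-18.
So the global minimum of C is P(-2) + Q(-3) − 1 = -112 − 18 − 1 = -131, attained at (-2, -3).

(-2, -3)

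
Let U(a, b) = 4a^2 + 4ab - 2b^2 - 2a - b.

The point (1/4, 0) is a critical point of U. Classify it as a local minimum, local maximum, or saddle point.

saddle point

The Hessian of U is constant: H = [[8, 4], [4, -4]].
det(H) = 8·(-4) − 4² = -48.
Since det(H) < 0, H is indefinite and the critical point is a saddle point.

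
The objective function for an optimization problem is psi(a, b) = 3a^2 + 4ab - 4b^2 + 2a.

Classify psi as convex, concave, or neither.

psi is quadratic, so its Hessian is the constant matrix H = [[6, 4], [4, -8]].
det(H) = -64, tr(H) = -2.
det(H) < 0, so H is indefinite: neither convex nor concave.

neither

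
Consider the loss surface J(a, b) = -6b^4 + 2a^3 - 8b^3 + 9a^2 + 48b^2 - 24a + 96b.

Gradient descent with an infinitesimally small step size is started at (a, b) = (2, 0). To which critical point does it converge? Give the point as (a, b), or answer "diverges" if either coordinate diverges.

J is separable, so gradient descent decouples: a follows -∂J/∂a, b follows -∂J/∂b.
∂J/∂a = 6(a - 1)(a + 4); at a=2 this is 36, so a decreases.
∂J/∂b = -24(b - 2)(b + 1)(b + 2); at b=0 this is 96, so b decreases.
a converges to its nearest critical value 1 (a local min of the a-part); b converges to -1. The iterate converges to (1, -1).

(1, -1)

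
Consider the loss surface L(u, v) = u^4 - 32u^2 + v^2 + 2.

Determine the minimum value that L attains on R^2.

-254

L(u,v) separates as P(u) + Q(v) + 2, so its minimum is min P + min Q + 2.
P'(u) = 4u(u - 4)(u + 4) vanishes at u ∈ {-4, 0, 4}; Q'(v) = 2v vanishes at v ∈ {0}.
Local minima of P (where P''>0): P(-4)=-256, P(4)=-256. Local minima of Q: Q(0)=0.
So the global minimum of L is P(-4) + Q(0) + 2 = -256 + 0 + 2 = -254, attained at (-4, 0).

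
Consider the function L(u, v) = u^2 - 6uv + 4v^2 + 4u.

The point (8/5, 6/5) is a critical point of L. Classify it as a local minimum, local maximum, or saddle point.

The Hessian of L is constant: H = [[2, -6], [-6, 8]].
det(H) = 2·8 − (-6)² = -20.
Since det(H) < 0, H is indefinite and the critical point is a saddle point.

saddle point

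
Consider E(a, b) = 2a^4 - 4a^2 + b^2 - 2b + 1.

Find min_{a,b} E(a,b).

-2

E(a,b) separates as P(a) + Q(b) + 1, so its minimum is min P + min Q + 1.
P'(a) = 8a(a - 1)(a + 1) vanishes at a ∈ {-1, 0, 1}; Q'(b) = 2b - 2 vanishes at b ∈ {1}.
Local minima of P (where P''>0): P(-1)=-2, P(1)=-2. Local minima of Q: Q(1)=-1.
So the global minimum of E is P(-1) + Q(1) + 1 = -2 − 1 + 1 = -2, attained at (-1, 1).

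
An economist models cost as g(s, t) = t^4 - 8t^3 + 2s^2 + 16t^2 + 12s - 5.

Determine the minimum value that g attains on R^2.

g(s,t) separates as P(s) + Q(t) − 5, so its minimum is min P + min Q − 5.
P'(s) = 4s + 12 vanishes at s ∈ {-3}; Q'(t) = 4t(t - 4)(t - 2) vanishes at t ∈ {0, 2, 4}.
Local minima of P (where P''>0): P(-3)=-18. Local minima of Q: Q(0)=0, Q(4)=0.
So the global minimum of g is P(-3) + Q(0) − 5 = -18 + 0 − 5 = -23, attained at (-3, 0).

-23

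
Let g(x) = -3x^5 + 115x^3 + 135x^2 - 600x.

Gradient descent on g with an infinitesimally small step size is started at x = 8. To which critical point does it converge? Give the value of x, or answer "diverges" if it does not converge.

diverges

g'(x) = -15(x - 5)(x - 1)(x + 2)(x + 4), so g'(8) = -37800.
Gradient descent moves in the -g' direction, i.e. x is increasing.
There is no critical point above x=8, and g' keeps the same sign, so the iterate runs off to +∞.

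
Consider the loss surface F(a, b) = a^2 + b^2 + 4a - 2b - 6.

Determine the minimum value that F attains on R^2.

-11

F(a,b) separates as P(a) + Q(b) − 6, so its minimum is min P + min Q − 6.
P'(a) = 2a + 4 vanishes at a ∈ {-2}; Q'(b) = 2b - 2 vanishes at b ∈ {1}.
Local minima of P (where P''>0): P(-2)=-4. Local minima of Q: Q(1)=-1.
So the global minimum of F is P(-2) + Q(1) − 6 = -4 − 1 − 6 = -11, attained at (-2, 1).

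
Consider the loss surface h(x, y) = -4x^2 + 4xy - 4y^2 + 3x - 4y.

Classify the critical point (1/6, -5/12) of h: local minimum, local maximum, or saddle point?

The Hessian of h is constant: H = [[-8, 4], [4, -8]].
det(H) = (-8)·(-8) − 4² = 48.
det(H) > 0 and tr(H) = -16 < 0, so H is negative definite and the point is a local maximum.

local maximum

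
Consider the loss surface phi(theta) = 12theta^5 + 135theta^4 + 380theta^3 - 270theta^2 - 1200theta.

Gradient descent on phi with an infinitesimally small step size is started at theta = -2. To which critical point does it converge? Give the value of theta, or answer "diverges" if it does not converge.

-4

phi'(theta) = 60(theta - 1)(theta + 1)(theta + 4)(theta + 5), so phi'(-2) = 1080.
Gradient descent moves in the -phi' direction, i.e. theta is decreasing.
The nearest critical point in that direction is theta = -4, where phi'' = 900 > 0 (a local minimum). The iterate converges there.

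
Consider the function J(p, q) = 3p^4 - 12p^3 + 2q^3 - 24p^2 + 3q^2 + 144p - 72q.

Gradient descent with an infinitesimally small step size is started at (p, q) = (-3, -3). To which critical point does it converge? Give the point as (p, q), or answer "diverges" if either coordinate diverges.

(-2, 3)

J is separable, so gradient descent decouples: p follows -∂J/∂p, q follows -∂J/∂q.
∂J/∂p = 12(p - 3)(p - 2)(p + 2); at p=-3 this is -360, so p increases.
∂J/∂q = 6(q - 3)(q + 4); at q=-3 this is -36, so q increases.
p converges to its nearest critical value -2 (a local min of the p-part); q converges to 3. The iterate converges to (-2, 3).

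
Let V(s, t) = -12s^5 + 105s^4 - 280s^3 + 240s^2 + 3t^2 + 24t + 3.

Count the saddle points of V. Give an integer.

2

V separates as a function of s plus a function of t, so ∇V=0 decouples.
∂V/∂s = -60s(s - 4)(s - 2)(s - 1) = 0 at s ∈ {0, 1, 2, 4}; ∂V/∂t = 6(t + 4) = 0 at t ∈ {-4}.
The Hessian is diagonal: diag(V_ss, V_tt). Second derivatives: V_ss(0)=480, V_ss(1)=-180, V_ss(2)=240, V_ss(4)=-1440; V_tt(-4)=6.
Saddle points occur where the two diagonal entries have opposite signs: (1, -4), (4, -4). Count: 2.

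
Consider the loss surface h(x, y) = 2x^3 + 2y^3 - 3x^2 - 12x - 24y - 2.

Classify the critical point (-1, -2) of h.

local maximum

The mixed partial ∂²h/∂x∂y is 0, so the Hessian at any point is diag(h_xx, h_yy) = diag(6(2x - 1), 12y).
At (-1, -2): H = diag(-18, -24).
Both eigenvalues are negative, so H is negative definite: a local maximum.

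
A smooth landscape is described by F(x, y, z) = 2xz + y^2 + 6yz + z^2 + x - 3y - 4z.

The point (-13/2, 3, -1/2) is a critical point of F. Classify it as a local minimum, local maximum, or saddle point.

The Hessian is constant: H = [[0, 0, 2], [0, 2, 6], [2, 6, 2]].
Leading principal minors: Δ₁ = 0, Δ₂ = 0, Δ₃ = -8.
The minors fit neither the all-positive nor the alternating-sign pattern, so H is indefinite: a saddle point.

saddle point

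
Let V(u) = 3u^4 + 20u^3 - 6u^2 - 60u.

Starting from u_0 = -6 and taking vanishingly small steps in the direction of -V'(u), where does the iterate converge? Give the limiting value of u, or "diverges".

-5

V'(u) = 12(u - 1)(u + 1)(u + 5), so V'(-6) = -420.
Gradient descent moves in the -V' direction, i.e. u is increasing.
The nearest critical point in that direction is u = -5, where V'' = 288 > 0 (a local minimum). The iterate converges there.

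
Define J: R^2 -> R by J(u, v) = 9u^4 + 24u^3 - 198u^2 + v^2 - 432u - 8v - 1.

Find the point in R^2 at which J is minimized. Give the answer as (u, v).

(3, 4)

J(u,v) separates as P(u) + Q(v) − 1, so its minimum is min P + min Q − 1.
P'(u) = 36(u - 3)(u + 1)(u + 4) vanishes at u ∈ {-4, -1, 3}; Q'(v) = 2v - 8 vanishes at v ∈ {4}.
Local minima of P (where P''>0): P(-4)=-672, P(3)=-1701. Local minima of Q: Q(4)=-16.
So the global minimum of J is P(3) + Q(4) − 1 = -1701 − 16 − 1 = -1718, attained at (3, 4).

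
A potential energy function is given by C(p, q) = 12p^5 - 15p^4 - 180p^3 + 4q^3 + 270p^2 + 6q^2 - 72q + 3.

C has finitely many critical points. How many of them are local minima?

2

C separates as a function of p plus a function of q, so ∇C=0 decouples.
∂C/∂p = 60p(p - 3)(p - 1)(p + 3) = 0 at p ∈ {-3, 0, 1, 3}; ∂C/∂q = 12(q - 2)(q + 3) = 0 at q ∈ {-3, 2}.
The Hessian is diagonal: diag(C_pp, C_qq). Second derivatives: C_pp(-3)=-4320, C_pp(0)=540, C_pp(1)=-480, C_pp(3)=2160; C_qq(-3)=-60, C_qq(2)=60.
Local minima occur where both diagonal entries positive: (0, 2), (3, 2). Count: 2.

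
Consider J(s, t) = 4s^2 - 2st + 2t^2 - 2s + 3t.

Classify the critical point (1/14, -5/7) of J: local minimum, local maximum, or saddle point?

The Hessian of J is constant: H = [[8, -2], [-2, 4]].
det(H) = 8·4 − (-2)² = 28.
det(H) > 0 and tr(H) = 12 > 0, so H is positive definite and the point is a local minimum.

local minimum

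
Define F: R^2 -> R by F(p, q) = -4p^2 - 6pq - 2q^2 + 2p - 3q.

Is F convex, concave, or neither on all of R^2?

neither

F is quadratic, so its Hessian is the constant matrix H = [[-8, -6], [-6, -4]].
det(H) = -4, tr(H) = -12.
det(H) < 0, so H is indefinite: neither convex nor concave.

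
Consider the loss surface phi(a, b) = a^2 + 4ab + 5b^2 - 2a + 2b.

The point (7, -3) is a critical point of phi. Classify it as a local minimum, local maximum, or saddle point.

The Hessian of phi is constant: H = [[2, 4], [4, 10]].
det(H) = 2·10 − 4² = 4.
det(H) > 0 and tr(H) = 12 > 0, so H is positive definite and the point is a local minimum.

local minimum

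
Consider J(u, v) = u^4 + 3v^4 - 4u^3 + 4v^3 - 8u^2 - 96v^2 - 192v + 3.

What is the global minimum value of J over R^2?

-1405

J(u,v) separates as P(u) + Q(v) + 3, so its minimum is min P + min Q + 3.
P'(u) = 4u(u - 4)(u + 1) vanishes at u ∈ {-1, 0, 4}; Q'(v) = 12(v - 4)(v + 1)(v + 4) vanishes at v ∈ {-4, -1, 4}.
Local minima of P (where P''>0): P(-1)=-3, P(4)=-128. Local minima of Q: Q(-4)=-256, Q(4)=-1280.
So the global minimum of J is P(4) + Q(4) + 3 = -128 − 1280 + 3 = -1405, attained at (4, 4).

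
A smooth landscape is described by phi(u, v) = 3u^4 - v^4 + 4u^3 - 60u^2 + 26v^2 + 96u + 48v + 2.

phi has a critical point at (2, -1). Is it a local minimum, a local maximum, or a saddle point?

local minimum

The mixed partial ∂²phi/∂u∂v is 0, so the Hessian at any point is diag(phi_uu, phi_vv) = diag(12(3u^2 + 2u - 10), 4(-3v^2 + 13)).
At (2, -1): H = diag(72, 40).
Both eigenvalues are positive, so H is positive definite: a local minimum.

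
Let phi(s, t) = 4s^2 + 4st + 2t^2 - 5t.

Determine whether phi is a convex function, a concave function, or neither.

convex

phi is quadratic, so its Hessian is the constant matrix H = [[8, 4], [4, 4]].
det(H) = 16, tr(H) = 12.
det(H) > 0 and tr(H) > 0, so H is positive definite everywhere: convex.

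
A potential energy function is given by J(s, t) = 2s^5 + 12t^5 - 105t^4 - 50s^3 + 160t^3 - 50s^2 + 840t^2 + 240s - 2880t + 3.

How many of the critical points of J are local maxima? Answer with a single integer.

4

J separates as a function of s plus a function of t, so ∇J=0 decouples.
∂J/∂s = 10(s - 4)(s - 1)(s + 2)(s + 3) = 0 at s ∈ {-3, -2, 1, 4}; ∂J/∂t = 60(t - 4)(t - 3)(t - 2)(t + 2) = 0 at t ∈ {-2, 2, 3, 4}.
The Hessian is diagonal: diag(J_ss, J_tt). Second derivatives: J_ss(-3)=-280, J_ss(-2)=180, J_ss(1)=-360, J_ss(4)=1260; J_tt(-2)=-7200, J_tt(2)=480, J_tt(3)=-300, J_tt(4)=720.
Local maxima occur where both diagonal entries negative: (-3, -2), (-3, 3), (1, -2), (1, 3). Count: 4.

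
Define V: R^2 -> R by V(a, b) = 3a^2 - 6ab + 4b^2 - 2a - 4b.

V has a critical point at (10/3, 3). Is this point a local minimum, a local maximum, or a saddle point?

The Hessian of V is constant: H = [[6, -6], [-6, 8]].
det(H) = 6·8 − (-6)² = 12.
det(H) > 0 and tr(H) = 14 > 0, so H is positive definite and the point is a local minimum.

local minimum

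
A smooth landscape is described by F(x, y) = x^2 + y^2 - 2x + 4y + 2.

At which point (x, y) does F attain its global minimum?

F(x,y) separates as P(x) + Q(y) + 2, so its minimum is min P + min Q + 2.
P'(x) = 2x - 2 vanishes at x ∈ {1}; Q'(y) = 2y + 4 vanishes at y ∈ {-2}.
Local minima of P (where P''>0): P(1)=-1. Local minima of Q: Q(-2)=-4.
So the global minimum of F is P(1) + Q(-2) + 2 = -1 − 4 + 2 = -3, attained at (1, -2).

(1, -2)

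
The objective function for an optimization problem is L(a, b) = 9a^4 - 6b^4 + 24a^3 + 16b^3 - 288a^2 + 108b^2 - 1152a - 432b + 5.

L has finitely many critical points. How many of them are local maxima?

2

L separates as a function of a plus a function of b, so ∇L=0 decouples.
∂L/∂a = 36(a - 4)(a + 2)(a + 4) = 0 at a ∈ {-4, -2, 4}; ∂L/∂b = -24(b - 3)(b - 2)(b + 3) = 0 at b ∈ {-3, 2, 3}.
The Hessian is diagonal: diag(L_aa, L_bb). Second derivatives: L_aa(-4)=576, L_aa(-2)=-432, L_aa(4)=1728; L_bb(-3)=-720, L_bb(2)=120, L_bb(3)=-144.
Local maxima occur where both diagonal entries negative: (-2, -3), (-2, 3). Count: 2.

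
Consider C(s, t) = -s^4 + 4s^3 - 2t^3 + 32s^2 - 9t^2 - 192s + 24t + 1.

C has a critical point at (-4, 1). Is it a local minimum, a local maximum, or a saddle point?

The mixed partial ∂²C/∂s∂t is 0, so the Hessian at any point is diag(C_ss, C_tt) = diag(4(-3s^2 + 6s + 16), -6(2t + 3)).
At (-4, 1): H = diag(-224, -30).
Both eigenvalues are negative, so H is negative definite: a local maximum.

local maximum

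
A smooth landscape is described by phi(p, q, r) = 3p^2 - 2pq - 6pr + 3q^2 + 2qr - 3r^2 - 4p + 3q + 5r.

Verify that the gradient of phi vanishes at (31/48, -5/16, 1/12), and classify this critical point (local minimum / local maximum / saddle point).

saddle point

∇phi = (6p - 2q - 6r - 4, -2p + 6q + 2r + 3, -6p + 2q - 6r + 5); substituting (31/48, -5/16, 1/12) gives ∇phi = (0, 0, 0), so (31/48, -5/16, 1/12) is indeed a critical point.
The Hessian is constant: H = [[6, -2, -6], [-2, 6, 2], [-6, 2, -6]].
Leading principal minors: Δ₁ = 6, Δ₂ = 32, Δ₃ = -384.
The minors fit neither the all-positive nor the alternating-sign pattern, so H is indefinite: a saddle point.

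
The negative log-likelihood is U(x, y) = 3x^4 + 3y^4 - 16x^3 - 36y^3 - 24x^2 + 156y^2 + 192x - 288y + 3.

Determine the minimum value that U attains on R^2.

U(x,y) separates as P(x) + Q(y) + 3, so its minimum is min P + min Q + 3.
P'(x) = 12(x - 4)(x - 2)(x + 2) vanishes at x ∈ {-2, 2, 4}; Q'(y) = 12(y - 4)(y - 3)(y - 2) vanishes at y ∈ {2, 3, 4}.
Local minima of P (where P''>0): P(-2)=-304, P(4)=128. Local minima of Q: Q(2)=-192, Q(4)=-192.
So the global minimum of U is P(-2) + Q(2) + 3 = -304 − 192 + 3 = -493, attained at (-2, 2).

-493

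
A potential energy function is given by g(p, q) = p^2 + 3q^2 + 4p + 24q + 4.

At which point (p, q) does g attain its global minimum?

g(p,q) separates as A(p) + B(q) + 4, so its minimum is min A + min B + 4.
A'(p) = 2p + 4 vanishes at p ∈ {-2}; B'(q) = 6q + 24 vanishes at q ∈ {-4}.
Local minima of A (where A''>0): A(-2)=-4. Local minima of B: B(-4)=-48.
So the global minimum of g is A(-2) + B(-4) + 4 = -4 − 48 + 4 = -48, attained at (-2, -4).

(-2, -4)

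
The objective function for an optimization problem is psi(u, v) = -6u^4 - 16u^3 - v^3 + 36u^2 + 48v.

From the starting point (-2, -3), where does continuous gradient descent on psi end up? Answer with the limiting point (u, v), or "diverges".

psi is separable, so gradient descent decouples: u follows -∂psi/∂u, v follows -∂psi/∂v.
∂psi/∂u = -24u(u - 1)(u + 3); at u=-2 this is -144, so u increases.
∂psi/∂v = -3(v - 4)(v + 4); at v=-3 this is 21, so v decreases.
u converges to its nearest critical value 0 (a local min of the u-part); v converges to -4. The iterate converges to (0, -4).

(0, -4)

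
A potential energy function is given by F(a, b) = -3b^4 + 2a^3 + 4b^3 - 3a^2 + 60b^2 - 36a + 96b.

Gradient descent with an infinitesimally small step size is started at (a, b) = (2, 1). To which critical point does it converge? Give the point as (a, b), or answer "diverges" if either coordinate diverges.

(3, -1)

F is separable, so gradient descent decouples: a follows -∂F/∂a, b follows -∂F/∂b.
∂F/∂a = 6(a - 3)(a + 2); at a=2 this is -24, so a increases.
∂F/∂b = -12(b - 4)(b + 1)(b + 2); at b=1 this is 216, so b decreases.
a converges to its nearest critical value 3 (a local min of the a-part); b converges to -1. The iterate converges to (3, -1).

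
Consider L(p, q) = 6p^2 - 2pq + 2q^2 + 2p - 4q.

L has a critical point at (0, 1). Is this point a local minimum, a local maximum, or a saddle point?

The Hessian of L is constant: H = [[12, -2], [-2, 4]].
det(H) = 12·4 − (-2)² = 44.
det(H) > 0 and tr(H) = 16 > 0, so H is positive definite and the point is a local minimum.

local minimum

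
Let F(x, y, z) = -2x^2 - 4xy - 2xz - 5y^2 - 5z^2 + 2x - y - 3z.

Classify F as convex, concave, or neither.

F is quadratic, so its Hessian is the constant matrix H = [[-4, -4, -2], [-4, -10, 0], [-2, 0, -10]].
Leading principal minors: -4, 24, -200.
Signs alternate −, +, − ⇒ H ≺ 0 ⇒ concave.

concave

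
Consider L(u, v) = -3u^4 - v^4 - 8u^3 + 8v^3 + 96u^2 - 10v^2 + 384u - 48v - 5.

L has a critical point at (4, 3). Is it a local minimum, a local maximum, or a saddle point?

saddle point

The mixed partial ∂²L/∂u∂v is 0, so the Hessian at any point is diag(L_uu, L_vv) = diag(12(-3u^2 - 4u + 16), 4(-3v^2 + 12v - 5)).
At (4, 3): H = diag(-576, 16).
The eigenvalues have opposite signs, so H is indefinite: a saddle point.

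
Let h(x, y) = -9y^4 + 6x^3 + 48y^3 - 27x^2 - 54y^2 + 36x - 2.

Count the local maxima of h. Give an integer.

2

h separates as a function of x plus a function of y, so ∇h=0 decouples.
∂h/∂x = 18(x - 2)(x - 1) = 0 at x ∈ {1, 2}; ∂h/∂y = -36y(y - 3)(y - 1) = 0 at y ∈ {0, 1, 3}.
The Hessian is diagonal: diag(h_xx, h_yy). Second derivatives: h_xx(1)=-18, h_xx(2)=18; h_yy(0)=-108, h_yy(1)=72, h_yy(3)=-216.
Local maxima occur where both diagonal entries negative: (1, 0), (1, 3). Count: 2.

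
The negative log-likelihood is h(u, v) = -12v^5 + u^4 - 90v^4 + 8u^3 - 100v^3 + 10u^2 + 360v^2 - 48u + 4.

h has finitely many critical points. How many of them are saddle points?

h separates as a function of u plus a function of v, so ∇h=0 decouples.
∂h/∂u = 4(u - 1)(u + 3)(u + 4) = 0 at u ∈ {-4, -3, 1}; ∂h/∂v = -60v(v - 1)(v + 3)(v + 4) = 0 at v ∈ {-4, -3, 0, 1}.
The Hessian is diagonal: diag(h_uu, h_vv). Second derivatives: h_uu(-4)=20, h_uu(-3)=-16, h_uu(1)=80; h_vv(-4)=1200, h_vv(-3)=-720, h_vv(0)=720, h_vv(1)=-1200.
Saddle points occur where the two diagonal entries have opposite signs: (-4, -3), (-4, 1), (-3, -4), (-3, 0), (1, -3), (1, 1). Count: 6.

6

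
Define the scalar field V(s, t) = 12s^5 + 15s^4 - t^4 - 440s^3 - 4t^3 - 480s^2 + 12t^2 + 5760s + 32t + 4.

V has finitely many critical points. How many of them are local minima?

V separates as a function of s plus a function of t, so ∇V=0 decouples.
∂V/∂s = 60(s - 4)(s - 2)(s + 3)(s + 4) = 0 at s ∈ {-4, -3, 2, 4}; ∂V/∂t = -4(t - 2)(t + 1)(t + 4) = 0 at t ∈ {-4, -1, 2}.
The Hessian is diagonal: diag(V_ss, V_tt). Second derivatives: V_ss(-4)=-2880, V_ss(-3)=2100, V_ss(2)=-3600, V_ss(4)=6720; V_tt(-4)=-72, V_tt(-1)=36, V_tt(2)=-72.
Local minima occur where both diagonal entries positive: (-3, -1), (4, -1). Count: 2.

2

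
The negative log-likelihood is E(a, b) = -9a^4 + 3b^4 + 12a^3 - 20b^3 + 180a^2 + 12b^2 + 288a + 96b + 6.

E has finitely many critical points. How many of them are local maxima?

2

E separates as a function of a plus a function of b, so ∇E=0 decouples.
∂E/∂a = -36(a - 4)(a + 1)(a + 2) = 0 at a ∈ {-2, -1, 4}; ∂E/∂b = 12(b - 4)(b - 2)(b + 1) = 0 at b ∈ {-1, 2, 4}.
The Hessian is diagonal: diag(E_aa, E_bb). Second derivatives: E_aa(-2)=-216, E_aa(-1)=180, E_aa(4)=-1080; E_bb(-1)=180, E_bb(2)=-72, E_bb(4)=120.
Local maxima occur where both diagonal entries negative: (-2, 2), (4, 2). Count: 2.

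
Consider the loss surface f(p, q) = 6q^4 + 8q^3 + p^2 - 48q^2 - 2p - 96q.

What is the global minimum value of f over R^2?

-225

f(p,q) separates as A(p) + B(q), so its minimum is min A + min B.
A'(p) = 2p - 2 vanishes at p ∈ {1}; B'(q) = 24(q - 2)(q + 1)(q + 2) vanishes at q ∈ {-2, -1, 2}.
Local minima of A (where A''>0): A(1)=-1. Local minima of B: B(-2)=32, B(2)=-224.
So the global minimum of f is A(1) + B(2) = -1 − 224 = -225, attained at (1, 2).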